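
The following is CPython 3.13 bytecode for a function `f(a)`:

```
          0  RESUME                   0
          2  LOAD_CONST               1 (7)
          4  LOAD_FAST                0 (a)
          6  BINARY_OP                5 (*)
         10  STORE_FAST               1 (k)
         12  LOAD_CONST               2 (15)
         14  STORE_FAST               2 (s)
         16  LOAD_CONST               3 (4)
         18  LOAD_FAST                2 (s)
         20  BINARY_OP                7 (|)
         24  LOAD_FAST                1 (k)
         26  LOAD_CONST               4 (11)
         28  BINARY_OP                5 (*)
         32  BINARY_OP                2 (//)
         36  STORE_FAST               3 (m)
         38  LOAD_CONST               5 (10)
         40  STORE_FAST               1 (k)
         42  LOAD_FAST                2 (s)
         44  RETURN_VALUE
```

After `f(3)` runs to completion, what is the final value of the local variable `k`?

10

LOAD_CONST → push 7. Stack: [7]
LOAD_FAST a → push 3. Stack: [7, 3]
BINARY_OP * → 7 * 3 = 21. Stack: [21]
STORE_FAST k → k=21. Stack: []
LOAD_CONST → push 15. Stack: [15]
STORE_FAST s → s=15. Stack: []
LOAD_CONST → push 4. Stack: [4]
LOAD_FAST s → push 15. Stack: [4, 15]
BINARY_OP | → 4 | 15 = 15. Stack: [15]
LOAD_FAST k → push 21. Stack: [15, 21]
LOAD_CONST → push 11. Stack: [15, 21, 11]
BINARY_OP * → 21 * 11 = 231. Stack: [15, 231]
BINARY_OP // → 15 // 231 = 0. Stack: [0]
STORE_FAST m → m=0. Stack: []
LOAD_CONST → push 10. Stack: [10]
STORE_FAST k → k=10. Stack: []
LOAD_FAST s → push 15. Stack: [15]
RETURN_VALUE → return 15.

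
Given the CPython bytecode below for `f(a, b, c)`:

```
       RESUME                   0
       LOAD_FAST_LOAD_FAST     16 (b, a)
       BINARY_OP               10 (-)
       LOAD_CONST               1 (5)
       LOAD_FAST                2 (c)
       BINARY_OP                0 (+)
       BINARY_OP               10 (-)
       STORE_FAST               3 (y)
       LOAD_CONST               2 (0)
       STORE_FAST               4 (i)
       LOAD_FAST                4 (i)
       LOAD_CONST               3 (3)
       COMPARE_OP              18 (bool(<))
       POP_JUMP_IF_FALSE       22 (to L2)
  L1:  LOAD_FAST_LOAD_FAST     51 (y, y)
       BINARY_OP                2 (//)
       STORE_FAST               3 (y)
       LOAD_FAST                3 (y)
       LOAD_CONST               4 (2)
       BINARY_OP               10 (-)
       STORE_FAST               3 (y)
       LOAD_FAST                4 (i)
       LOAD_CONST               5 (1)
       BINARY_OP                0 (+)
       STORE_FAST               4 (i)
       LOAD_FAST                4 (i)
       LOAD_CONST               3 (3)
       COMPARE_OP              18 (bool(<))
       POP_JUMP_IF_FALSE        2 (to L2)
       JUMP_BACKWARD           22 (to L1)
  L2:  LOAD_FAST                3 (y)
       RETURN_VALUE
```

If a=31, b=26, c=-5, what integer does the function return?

LOAD_FAST_LOAD_FAST b,a → push 26,31. Stack: [26, 31]
BINARY_OP - → 26 - 31 = -5. Stack: [-5]
LOAD_CONST → push 5. Stack: [-5, 5]
LOAD_FAST c → push -5. Stack: [-5, 5, -5]
BINARY_OP + → 5 + -5 = 0. Stack: [-5, 0]
BINARY_OP - → -5 - 0 = -5. Stack: [-5]
STORE_FAST y → y=-5. Stack: []
LOAD_CONST → push 0. Stack: [0]
STORE_FAST i → i=0. Stack: []
LOAD_FAST i → push 0. Stack: [0]
LOAD_CONST → push 3. Stack: [0, 3]
COMPARE_OP bool(<) → 0 vs 3 = True. Stack: [True]
POP_JUMP_IF_FALSE → pop True; no jump. Stack: []
LOAD_FAST_LOAD_FAST y,y → push -5,-5. Stack: [-5, -5]
BINARY_OP // → -5 // -5 = 1. Stack: [1]
STORE_FAST y → y=1. Stack: []
LOAD_FAST y → push 1. Stack: [1]
LOAD_CONST → push 2. Stack: [1, 2]
BINARY_OP - → 1 - 2 = -1. Stack: [-1]
STORE_FAST y → y=-1. Stack: []
LOAD_FAST i → push 0. Stack: [0]
LOAD_CONST → push 1. Stack: [0, 1]
BINARY_OP + → 0 + 1 = 1. Stack: [1]
STORE_FAST i → i=1. Stack: []
LOAD_FAST i → push 1. Stack: [1]
LOAD_CONST → push 3. Stack: [1, 3]
COMPARE_OP bool(<) → 1 vs 3 = True. Stack: [True]
POP_JUMP_IF_FALSE → pop True; no jump. Stack: []
LOAD_FAST_LOAD_FAST y,y → push -1,-1. Stack: [-1, -1]
BINARY_OP // → -1 // -1 = 1. Stack: [1]
STORE_FAST y → y=1. Stack: []
LOAD_FAST y → push 1. Stack: [1]
LOAD_CONST → push 2. Stack: [1, 2]
BINARY_OP - → 1 - 2 = -1. Stack: [-1]
STORE_FAST y → y=-1. Stack: []
LOAD_FAST i → push 1. Stack: [1]
LOAD_CONST → push 1. Stack: [1, 1]
BINARY_OP + → 1 + 1 = 2. Stack: [2]
STORE_FAST i → i=2. Stack: []
LOAD_FAST i → push 2. Stack: [2]
LOAD_CONST → push 3. Stack: [2, 3]
COMPARE_OP bool(<) → 2 vs 3 = True. Stack: [True]
POP_JUMP_IF_FALSE → pop True; no jump. Stack: []
LOAD_FAST_LOAD_FAST y,y → push -1,-1. Stack: [-1, -1]
BINARY_OP // → -1 // -1 = 1. Stack: [1]
STORE_FAST y → y=1. Stack: []
LOAD_FAST y → push 1. Stack: [1]
LOAD_CONST → push 2. Stack: [1, 2]
BINARY_OP - → 1 - 2 = -1. Stack: [-1]
STORE_FAST y → y=-1. Stack: []
LOAD_FAST i → push 2. Stack: [2]
LOAD_CONST → push 1. Stack: [2, 1]
BINARY_OP + → 2 + 1 = 3. Stack: [3]
STORE_FAST i → i=3. Stack: []
LOAD_FAST i → push 3. Stack: [3]
LOAD_CONST → push 3. Stack: [3, 3]
COMPARE_OP bool(<) → 3 vs 3 = False. Stack: [False]
POP_JUMP_IF_FALSE → pop False; jump. Stack: []
LOAD_FAST y → push -1. Stack: [-1]
RETURN_VALUE → return -1.

-1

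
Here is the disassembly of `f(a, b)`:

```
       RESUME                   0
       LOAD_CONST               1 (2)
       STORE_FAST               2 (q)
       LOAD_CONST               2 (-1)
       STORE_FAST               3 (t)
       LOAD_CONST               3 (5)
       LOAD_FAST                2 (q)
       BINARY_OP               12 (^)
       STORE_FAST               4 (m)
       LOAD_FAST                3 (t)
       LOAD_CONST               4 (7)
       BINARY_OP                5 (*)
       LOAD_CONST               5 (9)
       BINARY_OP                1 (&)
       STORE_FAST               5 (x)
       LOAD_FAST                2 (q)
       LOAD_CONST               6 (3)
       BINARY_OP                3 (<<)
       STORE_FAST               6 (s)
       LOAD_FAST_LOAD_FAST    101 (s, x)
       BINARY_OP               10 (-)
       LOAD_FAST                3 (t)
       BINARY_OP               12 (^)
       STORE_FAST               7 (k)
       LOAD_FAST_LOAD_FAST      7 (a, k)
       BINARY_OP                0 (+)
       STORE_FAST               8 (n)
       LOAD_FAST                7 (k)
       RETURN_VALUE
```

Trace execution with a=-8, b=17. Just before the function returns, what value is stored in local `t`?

-1

LOAD_CONST → push 2. Stack: [2]
STORE_FAST q → q=2. Stack: []
LOAD_CONST → push -1. Stack: [-1]
STORE_FAST t → t=-1. Stack: []
LOAD_CONST → push 5. Stack: [5]
LOAD_FAST q → push 2. Stack: [5, 2]
BINARY_OP ^ → 5 ^ 2 = 7. Stack: [7]
STORE_FAST m → m=7. Stack: []
LOAD_FAST t → push -1. Stack: [-1]
LOAD_CONST → push 7. Stack: [-1, 7]
BINARY_OP * → -1 * 7 = -7. Stack: [-7]
LOAD_CONST → push 9. Stack: [-7, 9]
BINARY_OP & → -7 & 9 = 9. Stack: [9]
STORE_FAST x → x=9. Stack: []
LOAD_FAST q → push 2. Stack: [2]
LOAD_CONST → push 3. Stack: [2, 3]
BINARY_OP << → 2 << 3 = 16. Stack: [16]
STORE_FAST s → s=16. Stack: []
LOAD_FAST_LOAD_FAST s,x → push 16,9. Stack: [16, 9]
BINARY_OP - → 16 - 9 = 7. Stack: [7]
LOAD_FAST t → push -1. Stack: [7, -1]
BINARY_OP ^ → 7 ^ -1 = -8. Stack: [-8]
STORE_FAST k → k=-8. Stack: []
LOAD_FAST_LOAD_FAST a,k → push -8,-8. Stack: [-8, -8]
BINARY_OP + → -8 + -8 = -16. Stack: [-16]
STORE_FAST n → n=-16. Stack: []
LOAD_FAST k → push -8. Stack: [-8]
RETURN_VALUE → return -8.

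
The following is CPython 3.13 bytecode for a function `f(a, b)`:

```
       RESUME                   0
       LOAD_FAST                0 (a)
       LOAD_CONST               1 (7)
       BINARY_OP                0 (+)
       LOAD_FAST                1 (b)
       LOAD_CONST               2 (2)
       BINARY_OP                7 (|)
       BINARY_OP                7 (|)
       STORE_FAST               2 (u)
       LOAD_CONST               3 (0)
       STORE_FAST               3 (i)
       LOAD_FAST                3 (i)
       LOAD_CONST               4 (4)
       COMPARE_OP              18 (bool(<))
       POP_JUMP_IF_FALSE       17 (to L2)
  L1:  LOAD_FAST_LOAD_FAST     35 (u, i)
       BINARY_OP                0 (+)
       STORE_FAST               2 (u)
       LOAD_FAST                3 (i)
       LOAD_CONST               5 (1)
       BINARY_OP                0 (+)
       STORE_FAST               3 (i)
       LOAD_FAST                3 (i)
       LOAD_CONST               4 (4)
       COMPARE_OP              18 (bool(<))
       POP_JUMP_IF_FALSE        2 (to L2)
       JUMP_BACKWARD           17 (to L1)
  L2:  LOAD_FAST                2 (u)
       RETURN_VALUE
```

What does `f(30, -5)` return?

5

LOAD_FAST a → push 30. Stack: [30]
LOAD_CONST → push 7. Stack: [30, 7]
BINARY_OP + → 30 + 7 = 37. Stack: [37]
LOAD_FAST b → push -5. Stack: [37, -5]
LOAD_CONST → push 2. Stack: [37, -5, 2]
BINARY_OP | → -5 | 2 = -5. Stack: [37, -5]
BINARY_OP | → 37 | -5 = -1. Stack: [-1]
STORE_FAST u → u=-1. Stack: []
LOAD_CONST → push 0. Stack: [0]
STORE_FAST i → i=0. Stack: []
LOAD_FAST i → push 0. Stack: [0]
LOAD_CONST → push 4. Stack: [0, 4]
COMPARE_OP bool(<) → 0 vs 4 = True. Stack: [True]
POP_JUMP_IF_FALSE → pop True; no jump. Stack: []
LOAD_FAST_LOAD_FAST u,i → push -1,0. Stack: [-1, 0]
BINARY_OP + → -1 + 0 = -1. Stack: [-1]
STORE_FAST u → u=-1. Stack: []
LOAD_FAST i → push 0. Stack: [0]
LOAD_CONST → push 1. Stack: [0, 1]
BINARY_OP + → 0 + 1 = 1. Stack: [1]
STORE_FAST i → i=1. Stack: []
LOAD_FAST i → push 1. Stack: [1]
LOAD_CONST → push 4. Stack: [1, 4]
COMPARE_OP bool(<) → 1 vs 4 = True. Stack: [True]
POP_JUMP_IF_FALSE → pop True; no jump. Stack: []
LOAD_FAST_LOAD_FAST u,i → push -1,1. Stack: [-1, 1]
BINARY_OP + → -1 + 1 = 0. Stack: [0]
STORE_FAST u → u=0. Stack: []
LOAD_FAST i → push 1. Stack: [1]
LOAD_CONST → push 1. Stack: [1, 1]
BINARY_OP + → 1 + 1 = 2. Stack: [2]
STORE_FAST i → i=2. Stack: []
LOAD_FAST i → push 2. Stack: [2]
LOAD_CONST → push 4. Stack: [2, 4]
COMPARE_OP bool(<) → 2 vs 4 = True. Stack: [True]
POP_JUMP_IF_FALSE → pop True; no jump. Stack: []
LOAD_FAST_LOAD_FAST u,i → push 0,2. Stack: [0, 2]
BINARY_OP + → 0 + 2 = 2. Stack: [2]
STORE_FAST u → u=2. Stack: []
LOAD_FAST i → push 2. Stack: [2]
LOAD_CONST → push 1. Stack: [2, 1]
BINARY_OP + → 2 + 1 = 3. Stack: [3]
STORE_FAST i → i=3. Stack: []
LOAD_FAST i → push 3. Stack: [3]
LOAD_CONST → push 4. Stack: [3, 4]
COMPARE_OP bool(<) → 3 vs 4 = True. Stack: [True]
POP_JUMP_IF_FALSE → pop True; no jump. Stack: []
LOAD_FAST_LOAD_FAST u,i → push 2,3. Stack: [2, 3]
BINARY_OP + → 2 + 3 = 5. Stack: [5]
STORE_FAST u → u=5. Stack: []
LOAD_FAST i → push 3. Stack: [3]
LOAD_CONST → push 1. Stack: [3, 1]
BINARY_OP + → 3 + 1 = 4. Stack: [4]
STORE_FAST i → i=4. Stack: []
LOAD_FAST i → push 4. Stack: [4]
LOAD_CONST → push 4. Stack: [4, 4]
COMPARE_OP bool(<) → 4 vs 4 = False. Stack: [False]
POP_JUMP_IF_FALSE → pop False; jump. Stack: []
LOAD_FAST u → push 5. Stack: [5]
RETURN_VALUE → return 5.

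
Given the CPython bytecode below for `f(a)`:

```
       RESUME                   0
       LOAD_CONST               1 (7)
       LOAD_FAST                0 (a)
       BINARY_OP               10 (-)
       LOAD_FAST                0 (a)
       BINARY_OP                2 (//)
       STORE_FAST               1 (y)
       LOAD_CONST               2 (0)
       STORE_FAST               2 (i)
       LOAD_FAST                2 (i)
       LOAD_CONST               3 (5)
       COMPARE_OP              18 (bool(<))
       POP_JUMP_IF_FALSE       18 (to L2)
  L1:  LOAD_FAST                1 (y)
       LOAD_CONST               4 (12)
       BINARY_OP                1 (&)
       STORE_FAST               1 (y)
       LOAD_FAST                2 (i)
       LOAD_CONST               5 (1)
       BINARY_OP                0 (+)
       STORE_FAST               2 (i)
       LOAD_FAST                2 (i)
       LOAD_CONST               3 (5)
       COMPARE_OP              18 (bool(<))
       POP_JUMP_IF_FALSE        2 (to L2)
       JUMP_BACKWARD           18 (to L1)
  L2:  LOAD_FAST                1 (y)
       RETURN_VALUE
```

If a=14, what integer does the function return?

12

LOAD_CONST → push 7
LOAD_FAST a → push 14
BINARY_OP - → 7 - 14 = -7
LOAD_FAST a → push 14
BINARY_OP // → -7 // 14 = -1
STORE_FAST y → y=-1
LOAD_CONST → push 0
STORE_FAST i → i=0
LOAD_FAST i → push 0
LOAD_CONST → push 5
COMPARE_OP bool(<) → 0 vs 5 = True
POP_JUMP_IF_FALSE → pop True; no jump
LOAD_FAST y → push -1
LOAD_CONST → push 12
BINARY_OP & → -1 & 12 = 12
STORE_FAST y → y=12
LOAD_FAST i → push 0
LOAD_CONST → push 1
BINARY_OP + → 0 + 1 = 1
STORE_FAST i → i=1
LOAD_FAST i → push 1
LOAD_CONST → push 5
COMPARE_OP bool(<) → 1 vs 5 = True
POP_JUMP_IF_FALSE → pop True; no jump
LOAD_FAST y → push 12
LOAD_CONST → push 12
BINARY_OP & → 12 & 12 = 12
STORE_FAST y → y=12
LOAD_FAST i → push 1
LOAD_CONST → push 1
BINARY_OP + → 1 + 1 = 2
STORE_FAST i → i=2
LOAD_FAST i → push 2
LOAD_CONST → push 5
COMPARE_OP bool(<) → 2 vs 5 = True
POP_JUMP_IF_FALSE → pop True; no jump
LOAD_FAST y → push 12
LOAD_CONST → push 12
BINARY_OP & → 12 & 12 = 12
STORE_FAST y → y=12
LOAD_FAST i → push 2
LOAD_CONST → push 1
BINARY_OP + → 2 + 1 = 3
STORE_FAST i → i=3
LOAD_FAST i → push 3
LOAD_CONST → push 5
COMPARE_OP bool(<) → 3 vs 5 = True
POP_JUMP_IF_FALSE → pop True; no jump
LOAD_FAST y → push 12
LOAD_CONST → push 12
BINARY_OP & → 12 & 12 = 12
STORE_FAST y → y=12
LOAD_FAST i → push 3
LOAD_CONST → push 1
BINARY_OP + → 3 + 1 = 4
STORE_FAST i → i=4
LOAD_FAST i → push 4
LOAD_CONST → push 5
COMPARE_OP bool(<) → 4 vs 5 = True
POP_JUMP_IF_FALSE → pop True; no jump
LOAD_FAST y → push 12
LOAD_CONST → push 12
BINARY_OP & → 12 & 12 = 12
STORE_FAST y → y=12
LOAD_FAST i → push 4
LOAD_CONST → push 1
BINARY_OP + → 4 + 1 = 5
STORE_FAST i → i=5
LOAD_FAST i → push 5
LOAD_CONST → push 5
COMPARE_OP bool(<) → 5 vs 5 = False
POP_JUMP_IF_FALSE → pop False; jump
LOAD_FAST y → push 12
RETURN_VALUE → return 12.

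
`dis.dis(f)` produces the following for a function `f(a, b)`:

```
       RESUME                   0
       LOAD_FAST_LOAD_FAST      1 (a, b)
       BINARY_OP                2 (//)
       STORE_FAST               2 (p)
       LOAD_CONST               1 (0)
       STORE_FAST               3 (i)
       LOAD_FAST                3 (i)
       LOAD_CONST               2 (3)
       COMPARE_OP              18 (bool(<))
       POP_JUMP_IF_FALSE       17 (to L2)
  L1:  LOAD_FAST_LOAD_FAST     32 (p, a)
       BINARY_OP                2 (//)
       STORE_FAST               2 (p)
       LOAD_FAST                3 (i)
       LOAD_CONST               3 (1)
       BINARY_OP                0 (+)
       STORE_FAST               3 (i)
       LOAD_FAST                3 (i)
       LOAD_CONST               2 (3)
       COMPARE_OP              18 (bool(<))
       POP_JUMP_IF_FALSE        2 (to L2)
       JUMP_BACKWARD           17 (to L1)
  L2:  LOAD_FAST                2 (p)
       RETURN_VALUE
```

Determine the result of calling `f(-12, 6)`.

0

LOAD_FAST_LOAD_FAST a,b → push -12,6. Stack: [-12, 6]
BINARY_OP // → -12 // 6 = -2. Stack: [-2]
STORE_FAST p → p=-2. Stack: []
LOAD_CONST → push 0. Stack: [0]
STORE_FAST i → i=0. Stack: []
LOAD_FAST i → push 0. Stack: [0]
LOAD_CONST → push 3. Stack: [0, 3]
COMPARE_OP bool(<) → 0 vs 3 = True. Stack: [True]
POP_JUMP_IF_FALSE → pop True; no jump. Stack: []
LOAD_FAST_LOAD_FAST p,a → push -2,-12. Stack: [-2, -12]
BINARY_OP // → -2 // -12 = 0. Stack: [0]
STORE_FAST p → p=0. Stack: []
LOAD_FAST i → push 0. Stack: [0]
LOAD_CONST → push 1. Stack: [0, 1]
BINARY_OP + → 0 + 1 = 1. Stack: [1]
STORE_FAST i → i=1. Stack: []
LOAD_FAST i → push 1. Stack: [1]
LOAD_CONST → push 3. Stack: [1, 3]
COMPARE_OP bool(<) → 1 vs 3 = True. Stack: [True]
POP_JUMP_IF_FALSE → pop True; no jump. Stack: []
LOAD_FAST_LOAD_FAST p,a → push 0,-12. Stack: [0, -12]
BINARY_OP // → 0 // -12 = 0. Stack: [0]
STORE_FAST p → p=0. Stack: []
LOAD_FAST i → push 1. Stack: [1]
LOAD_CONST → push 1. Stack: [1, 1]
BINARY_OP + → 1 + 1 = 2. Stack: [2]
STORE_FAST i → i=2. Stack: []
LOAD_FAST i → push 2. Stack: [2]
LOAD_CONST → push 3. Stack: [2, 3]
COMPARE_OP bool(<) → 2 vs 3 = True. Stack: [True]
POP_JUMP_IF_FALSE → pop True; no jump. Stack: []
LOAD_FAST_LOAD_FAST p,a → push 0,-12. Stack: [0, -12]
BINARY_OP // → 0 // -12 = 0. Stack: [0]
STORE_FAST p → p=0. Stack: []
LOAD_FAST i → push 2. Stack: [2]
LOAD_CONST → push 1. Stack: [2, 1]
BINARY_OP + → 2 + 1 = 3. Stack: [3]
STORE_FAST i → i=3. Stack: []
LOAD_FAST i → push 3. Stack: [3]
LOAD_CONST → push 3. Stack: [3, 3]
COMPARE_OP bool(<) → 3 vs 3 = False. Stack: [False]
POP_JUMP_IF_FALSE → pop False; jump. Stack: []
LOAD_FAST p → push 0. Stack: [0]
RETURN_VALUE → return 0.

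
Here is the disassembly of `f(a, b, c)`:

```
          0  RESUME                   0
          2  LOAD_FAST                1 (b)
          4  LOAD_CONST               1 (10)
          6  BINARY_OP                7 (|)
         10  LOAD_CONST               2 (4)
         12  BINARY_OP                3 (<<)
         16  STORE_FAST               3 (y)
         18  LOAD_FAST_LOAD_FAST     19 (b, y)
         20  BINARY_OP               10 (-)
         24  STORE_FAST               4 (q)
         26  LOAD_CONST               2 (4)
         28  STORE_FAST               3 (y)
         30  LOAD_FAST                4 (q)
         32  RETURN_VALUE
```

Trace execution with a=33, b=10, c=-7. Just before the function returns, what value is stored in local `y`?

LOAD_FAST b → push 10. Stack: [10]
LOAD_CONST → push 10. Stack: [10, 10]
BINARY_OP | → 10 | 10 = 10. Stack: [10]
LOAD_CONST → push 4. Stack: [10, 4]
BINARY_OP << → 10 << 4 = 160. Stack: [160]
STORE_FAST y → y=160. Stack: []
LOAD_FAST_LOAD_FAST b,y → push 10,160. Stack: [10, 160]
BINARY_OP - → 10 - 160 = -150. Stack: [-150]
STORE_FAST q → q=-150. Stack: []
LOAD_CONST → push 4. Stack: [4]
STORE_FAST y → y=4. Stack: []
LOAD_FAST q → push -150. Stack: [-150]
RETURN_VALUE → return -150.

4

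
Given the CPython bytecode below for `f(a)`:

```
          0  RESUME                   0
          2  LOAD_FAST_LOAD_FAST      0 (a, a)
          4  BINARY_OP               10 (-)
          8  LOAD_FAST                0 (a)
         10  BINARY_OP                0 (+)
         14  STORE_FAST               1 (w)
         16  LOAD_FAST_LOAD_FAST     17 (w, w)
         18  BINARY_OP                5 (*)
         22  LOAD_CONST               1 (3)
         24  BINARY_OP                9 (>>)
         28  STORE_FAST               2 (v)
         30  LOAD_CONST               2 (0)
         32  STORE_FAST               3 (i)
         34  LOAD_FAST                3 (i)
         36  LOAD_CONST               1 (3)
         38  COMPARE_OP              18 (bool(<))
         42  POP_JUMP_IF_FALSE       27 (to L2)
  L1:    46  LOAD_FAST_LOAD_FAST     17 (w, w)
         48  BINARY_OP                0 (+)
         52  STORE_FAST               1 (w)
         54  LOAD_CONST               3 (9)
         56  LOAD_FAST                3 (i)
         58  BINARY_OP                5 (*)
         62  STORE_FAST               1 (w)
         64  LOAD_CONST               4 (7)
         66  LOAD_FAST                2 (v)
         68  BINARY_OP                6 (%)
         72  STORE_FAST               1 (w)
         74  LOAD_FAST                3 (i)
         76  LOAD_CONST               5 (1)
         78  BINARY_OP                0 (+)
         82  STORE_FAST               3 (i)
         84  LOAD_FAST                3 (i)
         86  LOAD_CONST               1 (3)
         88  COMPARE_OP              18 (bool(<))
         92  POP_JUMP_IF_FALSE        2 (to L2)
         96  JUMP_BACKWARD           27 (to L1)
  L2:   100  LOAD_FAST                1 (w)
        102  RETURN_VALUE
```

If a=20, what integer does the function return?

7

LOAD_FAST_LOAD_FAST a,a → push 20,20
BINARY_OP - → 20 - 20 = 0
LOAD_FAST a → push 20
BINARY_OP + → 0 + 20 = 20
STORE_FAST w → w=20
LOAD_FAST_LOAD_FAST w,w → push 20,20
BINARY_OP * → 20 * 20 = 400
LOAD_CONST → push 3
BINARY_OP >> → 400 >> 3 = 50
STORE_FAST v → v=50
LOAD_CONST → push 0
STORE_FAST i → i=0
LOAD_FAST i → push 0
LOAD_CONST → push 3
COMPARE_OP bool(<) → 0 vs 3 = True
POP_JUMP_IF_FALSE → pop True; no jump
LOAD_FAST_LOAD_FAST w,w → push 20,20
BINARY_OP + → 20 + 20 = 40
STORE_FAST w → w=40
LOAD_CONST → push 9
LOAD_FAST i → push 0
BINARY_OP * → 9 * 0 = 0
STORE_FAST w → w=0
LOAD_CONST → push 7
LOAD_FAST v → push 50
BINARY_OP % → 7 % 50 = 7
STORE_FAST w → w=7
LOAD_FAST i → push 0
LOAD_CONST → push 1
BINARY_OP + → 0 + 1 = 1
STORE_FAST i → i=1
LOAD_FAST i → push 1
LOAD_CONST → push 3
COMPARE_OP bool(<) → 1 vs 3 = True
POP_JUMP_IF_FALSE → pop True; no jump
LOAD_FAST_LOAD_FAST w,w → push 7,7
BINARY_OP + → 7 + 7 = 14
STORE_FAST w → w=14
LOAD_CONST → push 9
LOAD_FAST i → push 1
BINARY_OP * → 9 * 1 = 9
STORE_FAST w → w=9
LOAD_CONST → push 7
LOAD_FAST v → push 50
BINARY_OP % → 7 % 50 = 7
STORE_FAST w → w=7
LOAD_FAST i → push 1
LOAD_CONST → push 1
BINARY_OP + → 1 + 1 = 2
STORE_FAST i → i=2
LOAD_FAST i → push 2
LOAD_CONST → push 3
COMPARE_OP bool(<) → 2 vs 3 = True
POP_JUMP_IF_FALSE → pop True; no jump
LOAD_FAST_LOAD_FAST w,w → push 7,7
BINARY_OP + → 7 + 7 = 14
STORE_FAST w → w=14
LOAD_CONST → push 9
LOAD_FAST i → push 2
BINARY_OP * → 9 * 2 = 18
STORE_FAST w → w=18
LOAD_CONST → push 7
LOAD_FAST v → push 50
BINARY_OP % → 7 % 50 = 7
STORE_FAST w → w=7
LOAD_FAST i → push 2
LOAD_CONST → push 1
BINARY_OP + → 2 + 1 = 3
STORE_FAST i → i=3
LOAD_FAST i → push 3
LOAD_CONST → push 3
COMPARE_OP bool(<) → 3 vs 3 = False
POP_JUMP_IF_FALSE → pop False; jump
LOAD_FAST w → push 7
RETURN_VALUE → return 7.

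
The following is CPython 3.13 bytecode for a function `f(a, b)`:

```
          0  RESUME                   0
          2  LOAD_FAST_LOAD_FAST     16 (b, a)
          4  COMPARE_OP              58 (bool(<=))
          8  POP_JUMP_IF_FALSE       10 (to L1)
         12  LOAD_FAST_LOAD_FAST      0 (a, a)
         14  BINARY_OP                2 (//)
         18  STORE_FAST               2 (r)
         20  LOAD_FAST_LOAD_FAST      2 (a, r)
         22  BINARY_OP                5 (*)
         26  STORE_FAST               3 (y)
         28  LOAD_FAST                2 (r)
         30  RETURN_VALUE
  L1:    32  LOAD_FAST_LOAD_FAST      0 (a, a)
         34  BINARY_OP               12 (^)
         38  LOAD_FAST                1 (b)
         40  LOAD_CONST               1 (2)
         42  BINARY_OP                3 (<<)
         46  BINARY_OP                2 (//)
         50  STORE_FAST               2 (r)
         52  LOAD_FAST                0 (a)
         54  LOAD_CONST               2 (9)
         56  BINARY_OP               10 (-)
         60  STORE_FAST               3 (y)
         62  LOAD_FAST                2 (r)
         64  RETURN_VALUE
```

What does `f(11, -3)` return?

1

LOAD_FAST_LOAD_FAST b,a → push -3,11. Stack: [-3, 11]
COMPARE_OP bool(<=) → -3 vs 11 = True. Stack: [True]
POP_JUMP_IF_FALSE → pop True; no jump. Stack: []
LOAD_FAST_LOAD_FAST a,a → push 11,11. Stack: [11, 11]
BINARY_OP // → 11 // 11 = 1. Stack: [1]
STORE_FAST r → r=1. Stack: []
LOAD_FAST_LOAD_FAST a,r → push 11,1. Stack: [11, 1]
BINARY_OP * → 11 * 1 = 11. Stack: [11]
STORE_FAST y → y=11. Stack: []
LOAD_FAST r → push 1. Stack: [1]
RETURN_VALUE → return 1.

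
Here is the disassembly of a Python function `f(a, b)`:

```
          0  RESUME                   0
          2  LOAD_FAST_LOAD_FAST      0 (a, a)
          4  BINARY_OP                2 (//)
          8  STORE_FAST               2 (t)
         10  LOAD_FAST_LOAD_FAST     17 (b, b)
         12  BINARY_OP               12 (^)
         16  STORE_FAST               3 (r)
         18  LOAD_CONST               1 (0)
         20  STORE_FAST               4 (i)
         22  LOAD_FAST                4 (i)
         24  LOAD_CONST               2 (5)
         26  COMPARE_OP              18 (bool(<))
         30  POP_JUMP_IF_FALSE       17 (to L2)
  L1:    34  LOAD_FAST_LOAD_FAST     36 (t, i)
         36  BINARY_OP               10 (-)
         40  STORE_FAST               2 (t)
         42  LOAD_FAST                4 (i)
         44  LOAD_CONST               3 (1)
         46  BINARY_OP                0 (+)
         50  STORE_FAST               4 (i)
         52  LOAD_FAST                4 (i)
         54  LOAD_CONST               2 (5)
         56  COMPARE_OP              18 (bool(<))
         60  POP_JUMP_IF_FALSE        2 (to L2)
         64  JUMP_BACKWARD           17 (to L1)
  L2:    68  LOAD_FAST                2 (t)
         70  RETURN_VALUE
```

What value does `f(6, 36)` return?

LOAD_FAST_LOAD_FAST a,a → push 6,6
BINARY_OP // → 6 // 6 = 1
STORE_FAST t → t=1
LOAD_FAST_LOAD_FAST b,b → push 36,36
BINARY_OP ^ → 36 ^ 36 = 0
STORE_FAST r → r=0
LOAD_CONST → push 0
STORE_FAST i → i=0
LOAD_FAST i → push 0
LOAD_CONST → push 5
COMPARE_OP bool(<) → 0 vs 5 = True
POP_JUMP_IF_FALSE → pop True; no jump
LOAD_FAST_LOAD_FAST t,i → push 1,0
BINARY_OP - → 1 - 0 = 1
STORE_FAST t → t=1
LOAD_FAST i → push 0
LOAD_CONST → push 1
BINARY_OP + → 0 + 1 = 1
STORE_FAST i → i=1
LOAD_FAST i → push 1
LOAD_CONST → push 5
COMPARE_OP bool(<) → 1 vs 5 = True
POP_JUMP_IF_FALSE → pop True; no jump
LOAD_FAST_LOAD_FAST t,i → push 1,1
BINARY_OP - → 1 - 1 = 0
STORE_FAST t → t=0
LOAD_FAST i → push 1
LOAD_CONST → push 1
BINARY_OP + → 1 + 1 = 2
STORE_FAST i → i=2
LOAD_FAST i → push 2
LOAD_CONST → push 5
COMPARE_OP bool(<) → 2 vs 5 = True
POP_JUMP_IF_FALSE → pop True; no jump
LOAD_FAST_LOAD_FAST t,i → push 0,2
BINARY_OP - → 0 - 2 = -2
STORE_FAST t → t=-2
LOAD_FAST i → push 2
LOAD_CONST → push 1
BINARY_OP + → 2 + 1 = 3
STORE_FAST i → i=3
LOAD_FAST i → push 3
LOAD_CONST → push 5
COMPARE_OP bool(<) → 3 vs 5 = True
POP_JUMP_IF_FALSE → pop True; no jump
LOAD_FAST_LOAD_FAST t,i → push -2,3
BINARY_OP - → -2 - 3 = -5
STORE_FAST t → t=-5
LOAD_FAST i → push 3
LOAD_CONST → push 1
BINARY_OP + → 3 + 1 = 4
STORE_FAST i → i=4
LOAD_FAST i → push 4
LOAD_CONST → push 5
COMPARE_OP bool(<) → 4 vs 5 = True
POP_JUMP_IF_FALSE → pop True; no jump
LOAD_FAST_LOAD_FAST t,i → push -5,4
BINARY_OP - → -5 - 4 = -9
STORE_FAST t → t=-9
LOAD_FAST i → push 4
LOAD_CONST → push 1
BINARY_OP + → 4 + 1 = 5
STORE_FAST i → i=5
LOAD_FAST i → push 5
LOAD_CONST → push 5
COMPARE_OP bool(<) → 5 vs 5 = False
POP_JUMP_IF_FALSE → pop False; jump
LOAD_FAST t → push -9
RETURN_VALUE → return -9.

-9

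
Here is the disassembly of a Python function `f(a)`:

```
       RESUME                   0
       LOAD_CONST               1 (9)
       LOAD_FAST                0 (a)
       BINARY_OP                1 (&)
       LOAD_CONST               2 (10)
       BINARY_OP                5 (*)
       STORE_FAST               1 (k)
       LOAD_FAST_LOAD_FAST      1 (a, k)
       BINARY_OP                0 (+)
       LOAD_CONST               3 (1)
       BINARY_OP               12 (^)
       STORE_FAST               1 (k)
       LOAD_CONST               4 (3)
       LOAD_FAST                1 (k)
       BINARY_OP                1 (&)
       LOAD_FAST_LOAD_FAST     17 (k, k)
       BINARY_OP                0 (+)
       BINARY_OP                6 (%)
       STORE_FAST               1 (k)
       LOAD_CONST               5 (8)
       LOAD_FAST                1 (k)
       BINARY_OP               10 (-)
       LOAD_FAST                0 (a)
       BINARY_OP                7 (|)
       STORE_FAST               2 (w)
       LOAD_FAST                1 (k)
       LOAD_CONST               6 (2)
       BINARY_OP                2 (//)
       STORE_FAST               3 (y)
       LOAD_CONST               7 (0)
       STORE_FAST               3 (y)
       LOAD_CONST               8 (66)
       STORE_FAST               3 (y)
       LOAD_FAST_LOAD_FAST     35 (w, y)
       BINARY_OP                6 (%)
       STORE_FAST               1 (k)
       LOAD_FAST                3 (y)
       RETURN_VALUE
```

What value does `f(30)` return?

LOAD_CONST → push 9. Stack: [9]
LOAD_FAST a → push 30. Stack: [9, 30]
BINARY_OP & → 9 & 30 = 8. Stack: [8]
LOAD_CONST → push 10. Stack: [8, 10]
BINARY_OP * → 8 * 10 = 80. Stack: [80]
STORE_FAST k → k=80. Stack: []
LOAD_FAST_LOAD_FAST a,k → push 30,80. Stack: [30, 80]
BINARY_OP + → 30 + 80 = 110. Stack: [110]
LOAD_CONST → push 1. Stack: [110, 1]
BINARY_OP ^ → 110 ^ 1 = 111. Stack: [111]
STORE_FAST k → k=111. Stack: []
LOAD_CONST → push 3. Stack: [3]
LOAD_FAST k → push 111. Stack: [3, 111]
BINARY_OP & → 3 & 111 = 3. Stack: [3]
LOAD_FAST_LOAD_FAST k,k → push 111,111. Stack: [3, 111, 111]
BINARY_OP + → 111 + 111 = 222. Stack: [3, 222]
BINARY_OP % → 3 % 222 = 3. Stack: [3]
STORE_FAST k → k=3. Stack: []
LOAD_CONST → push 8. Stack: [8]
LOAD_FAST k → push 3. Stack: [8, 3]
BINARY_OP - → 8 - 3 = 5. Stack: [5]
LOAD_FAST a → push 30. Stack: [5, 30]
BINARY_OP | → 5 | 30 = 31. Stack: [31]
STORE_FAST w → w=31. Stack: []
LOAD_FAST k → push 3. Stack: [3]
LOAD_CONST → push 2. Stack: [3, 2]
BINARY_OP // → 3 // 2 = 1. Stack: [1]
STORE_FAST y → y=1. Stack: []
LOAD_CONST → push 0. Stack: [0]
STORE_FAST y → y=0. Stack: []
LOAD_CONST → push 66. Stack: [66]
STORE_FAST y → y=66. Stack: []
LOAD_FAST_LOAD_FAST w,y → push 31,66. Stack: [31, 66]
BINARY_OP % → 31 % 66 = 31. Stack: [31]
STORE_FAST k → k=31. Stack: []
LOAD_FAST y → push 66. Stack: [66]
RETURN_VALUE → return 66.

66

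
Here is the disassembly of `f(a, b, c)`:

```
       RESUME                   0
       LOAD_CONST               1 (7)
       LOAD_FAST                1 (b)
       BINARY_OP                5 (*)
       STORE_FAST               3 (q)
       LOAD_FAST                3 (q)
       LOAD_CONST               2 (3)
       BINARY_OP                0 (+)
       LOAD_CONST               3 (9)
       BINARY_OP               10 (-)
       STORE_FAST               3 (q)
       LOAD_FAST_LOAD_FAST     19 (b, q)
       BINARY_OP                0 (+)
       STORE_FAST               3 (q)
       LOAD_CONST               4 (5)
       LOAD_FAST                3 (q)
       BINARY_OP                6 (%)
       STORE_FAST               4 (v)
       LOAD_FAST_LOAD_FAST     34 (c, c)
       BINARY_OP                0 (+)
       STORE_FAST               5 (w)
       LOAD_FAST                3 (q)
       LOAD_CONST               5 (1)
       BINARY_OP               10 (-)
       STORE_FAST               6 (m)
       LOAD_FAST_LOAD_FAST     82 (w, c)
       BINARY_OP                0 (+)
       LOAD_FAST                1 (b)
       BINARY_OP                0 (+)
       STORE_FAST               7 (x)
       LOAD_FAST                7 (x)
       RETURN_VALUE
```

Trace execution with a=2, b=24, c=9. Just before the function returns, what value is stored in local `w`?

18

LOAD_CONST → push 7. Stack: [7]
LOAD_FAST b → push 24. Stack: [7, 24]
BINARY_OP * → 7 * 24 = 168. Stack: [168]
STORE_FAST q → q=168. Stack: []
LOAD_FAST q → push 168. Stack: [168]
LOAD_CONST → push 3. Stack: [168, 3]
BINARY_OP + → 168 + 3 = 171. Stack: [171]
LOAD_CONST → push 9. Stack: [171, 9]
BINARY_OP - → 171 - 9 = 162. Stack: [162]
STORE_FAST q → q=162. Stack: []
LOAD_FAST_LOAD_FAST b,q → push 24,162. Stack: [24, 162]
BINARY_OP + → 24 + 162 = 186. Stack: [186]
STORE_FAST q → q=186. Stack: []
LOAD_CONST → push 5. Stack: [5]
LOAD_FAST q → push 186. Stack: [5, 186]
BINARY_OP % → 5 % 186 = 5. Stack: [5]
STORE_FAST v → v=5. Stack: []
LOAD_FAST_LOAD_FAST c,c → push 9,9. Stack: [9, 9]
BINARY_OP + → 9 + 9 = 18. Stack: [18]
STORE_FAST w → w=18. Stack: []
LOAD_FAST q → push 186. Stack: [186]
LOAD_CONST → push 1. Stack: [186, 1]
BINARY_OP - → 186 - 1 = 185. Stack: [185]
STORE_FAST m → m=185. Stack: []
LOAD_FAST_LOAD_FAST w,c → push 18,9. Stack: [18, 9]
BINARY_OP + → 18 + 9 = 27. Stack: [27]
LOAD_FAST b → push 24. Stack: [27, 24]
BINARY_OP + → 27 + 24 = 51. Stack: [51]
STORE_FAST x → x=51. Stack: []
LOAD_FAST x → push 51. Stack: [51]
RETURN_VALUE → return 51.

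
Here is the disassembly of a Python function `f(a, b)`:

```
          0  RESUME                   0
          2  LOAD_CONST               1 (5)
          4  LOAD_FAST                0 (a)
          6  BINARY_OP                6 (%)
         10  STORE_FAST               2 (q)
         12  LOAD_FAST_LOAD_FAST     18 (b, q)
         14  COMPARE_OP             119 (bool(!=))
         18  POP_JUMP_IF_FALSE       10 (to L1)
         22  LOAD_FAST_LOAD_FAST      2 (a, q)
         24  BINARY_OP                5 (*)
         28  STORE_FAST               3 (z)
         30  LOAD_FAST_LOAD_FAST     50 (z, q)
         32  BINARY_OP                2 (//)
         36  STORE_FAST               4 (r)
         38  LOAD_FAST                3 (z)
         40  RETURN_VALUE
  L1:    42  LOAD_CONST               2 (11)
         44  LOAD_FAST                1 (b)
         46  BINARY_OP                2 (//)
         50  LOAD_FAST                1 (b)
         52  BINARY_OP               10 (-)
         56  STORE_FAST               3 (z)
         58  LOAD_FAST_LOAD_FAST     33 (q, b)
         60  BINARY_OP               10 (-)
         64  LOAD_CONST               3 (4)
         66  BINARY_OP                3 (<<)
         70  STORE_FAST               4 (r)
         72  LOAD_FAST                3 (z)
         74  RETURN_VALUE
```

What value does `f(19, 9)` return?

LOAD_CONST → push 5. Stack: [5]
LOAD_FAST a → push 19. Stack: [5, 19]
BINARY_OP % → 5 % 19 = 5. Stack: [5]
STORE_FAST q → q=5. Stack: []
LOAD_FAST_LOAD_FAST b,q → push 9,5. Stack: [9, 5]
COMPARE_OP bool(!=) → 9 vs 5 = True. Stack: [True]
POP_JUMP_IF_FALSE → pop True; no jump. Stack: []
LOAD_FAST_LOAD_FAST a,q → push 19,5. Stack: [19, 5]
BINARY_OP * → 19 * 5 = 95. Stack: [95]
STORE_FAST z → z=95. Stack: []
LOAD_FAST_LOAD_FAST z,q → push 95,5. Stack: [95, 5]
BINARY_OP // → 95 // 5 = 19. Stack: [19]
STORE_FAST r → r=19. Stack: []
LOAD_FAST z → push 95. Stack: [95]
RETURN_VALUE → return 95.

95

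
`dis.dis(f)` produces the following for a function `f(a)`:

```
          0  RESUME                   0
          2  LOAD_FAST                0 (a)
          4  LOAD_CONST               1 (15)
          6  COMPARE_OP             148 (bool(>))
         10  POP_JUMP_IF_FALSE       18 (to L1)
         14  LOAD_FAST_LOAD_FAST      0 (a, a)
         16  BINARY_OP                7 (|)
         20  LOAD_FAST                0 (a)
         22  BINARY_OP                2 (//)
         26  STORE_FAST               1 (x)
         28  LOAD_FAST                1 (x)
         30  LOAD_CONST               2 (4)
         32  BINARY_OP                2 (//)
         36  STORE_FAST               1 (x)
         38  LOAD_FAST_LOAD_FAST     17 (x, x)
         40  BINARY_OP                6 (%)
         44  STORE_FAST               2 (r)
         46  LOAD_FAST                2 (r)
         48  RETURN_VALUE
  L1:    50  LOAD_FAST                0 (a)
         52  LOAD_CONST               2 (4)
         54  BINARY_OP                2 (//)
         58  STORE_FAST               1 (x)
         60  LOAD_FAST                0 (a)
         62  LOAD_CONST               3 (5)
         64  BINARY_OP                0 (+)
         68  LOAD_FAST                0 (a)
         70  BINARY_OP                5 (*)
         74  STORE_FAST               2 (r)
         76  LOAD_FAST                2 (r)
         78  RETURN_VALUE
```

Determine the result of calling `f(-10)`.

50

LOAD_FAST a → push -10. Stack: [-10]
LOAD_CONST → push 15. Stack: [-10, 15]
COMPARE_OP bool(>) → -10 vs 15 = False. Stack: [False]
POP_JUMP_IF_FALSE → pop False; jump. Stack: []
LOAD_FAST a → push -10. Stack: [-10]
LOAD_CONST → push 4. Stack: [-10, 4]
BINARY_OP // → -10 // 4 = -3. Stack: [-3]
STORE_FAST x → x=-3. Stack: []
LOAD_FAST a → push -10. Stack: [-10]
LOAD_CONST → push 5. Stack: [-10, 5]
BINARY_OP + → -10 + 5 = -5. Stack: [-5]
LOAD_FAST a → push -10. Stack: [-5, -10]
BINARY_OP * → -5 * -10 = 50. Stack: [50]
STORE_FAST r → r=50. Stack: []
LOAD_FAST r → push 50. Stack: [50]
RETURN_VALUE → return 50.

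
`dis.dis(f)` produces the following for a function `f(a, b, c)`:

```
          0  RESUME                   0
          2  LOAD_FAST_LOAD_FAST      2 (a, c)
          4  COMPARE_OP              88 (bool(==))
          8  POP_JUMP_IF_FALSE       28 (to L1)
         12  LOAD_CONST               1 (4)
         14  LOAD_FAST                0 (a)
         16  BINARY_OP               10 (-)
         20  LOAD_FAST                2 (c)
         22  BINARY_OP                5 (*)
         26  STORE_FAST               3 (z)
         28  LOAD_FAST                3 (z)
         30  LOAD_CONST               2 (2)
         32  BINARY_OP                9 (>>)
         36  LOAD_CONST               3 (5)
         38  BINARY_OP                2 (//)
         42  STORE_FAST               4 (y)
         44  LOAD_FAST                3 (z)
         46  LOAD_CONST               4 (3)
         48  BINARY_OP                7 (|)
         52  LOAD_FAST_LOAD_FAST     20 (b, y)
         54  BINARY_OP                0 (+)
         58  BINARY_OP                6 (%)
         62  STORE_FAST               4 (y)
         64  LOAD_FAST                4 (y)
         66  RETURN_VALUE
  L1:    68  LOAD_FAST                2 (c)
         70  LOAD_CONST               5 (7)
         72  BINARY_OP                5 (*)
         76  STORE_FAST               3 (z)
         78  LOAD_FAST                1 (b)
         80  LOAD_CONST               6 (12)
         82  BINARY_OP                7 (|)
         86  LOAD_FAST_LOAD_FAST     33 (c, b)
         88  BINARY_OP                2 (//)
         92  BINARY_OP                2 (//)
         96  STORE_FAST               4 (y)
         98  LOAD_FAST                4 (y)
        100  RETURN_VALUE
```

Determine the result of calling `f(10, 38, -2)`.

-46

LOAD_FAST_LOAD_FAST a,c → push 10,-2. Stack: [10, -2]
COMPARE_OP bool(==) → 10 vs -2 = False. Stack: [False]
POP_JUMP_IF_FALSE → pop False; jump. Stack: []
LOAD_FAST c → push -2. Stack: [-2]
LOAD_CONST → push 7. Stack: [-2, 7]
BINARY_OP * → -2 * 7 = -14. Stack: [-14]
STORE_FAST z → z=-14. Stack: []
LOAD_FAST b → push 38. Stack: [38]
LOAD_CONST → push 12. Stack: [38, 12]
BINARY_OP | → 38 | 12 = 46. Stack: [46]
LOAD_FAST_LOAD_FAST c,b → push -2,38. Stack: [46, -2, 38]
BINARY_OP // → -2 // 38 = -1. Stack: [46, -1]
BINARY_OP // → 46 // -1 = -46. Stack: [-46]
STORE_FAST y → y=-46. Stack: []
LOAD_FAST y → push -46. Stack: [-46]
RETURN_VALUE → return -46.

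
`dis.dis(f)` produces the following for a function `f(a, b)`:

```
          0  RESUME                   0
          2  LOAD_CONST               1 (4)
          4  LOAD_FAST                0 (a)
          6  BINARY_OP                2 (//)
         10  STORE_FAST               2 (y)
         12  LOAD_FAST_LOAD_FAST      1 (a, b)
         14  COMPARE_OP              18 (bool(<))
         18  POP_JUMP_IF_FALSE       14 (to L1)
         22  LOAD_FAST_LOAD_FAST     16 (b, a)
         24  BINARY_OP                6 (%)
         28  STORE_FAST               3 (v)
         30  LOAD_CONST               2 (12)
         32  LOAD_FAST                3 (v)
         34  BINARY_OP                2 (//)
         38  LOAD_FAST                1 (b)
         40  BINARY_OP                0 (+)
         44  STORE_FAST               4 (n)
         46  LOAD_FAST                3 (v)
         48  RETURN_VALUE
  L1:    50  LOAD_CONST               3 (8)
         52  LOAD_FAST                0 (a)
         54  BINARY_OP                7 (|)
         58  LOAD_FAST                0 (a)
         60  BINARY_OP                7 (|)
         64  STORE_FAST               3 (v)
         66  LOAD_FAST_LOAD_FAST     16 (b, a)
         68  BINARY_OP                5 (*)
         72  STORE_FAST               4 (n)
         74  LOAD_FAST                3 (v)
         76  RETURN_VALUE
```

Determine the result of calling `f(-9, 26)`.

-1

LOAD_CONST → push 4. Stack: [4]
LOAD_FAST a → push -9. Stack: [4, -9]
BINARY_OP // → 4 // -9 = -1. Stack: [-1]
STORE_FAST y → y=-1. Stack: []
LOAD_FAST_LOAD_FAST a,b → push -9,26. Stack: [-9, 26]
COMPARE_OP bool(<) → -9 vs 26 = True. Stack: [True]
POP_JUMP_IF_FALSE → pop True; no jump. Stack: []
LOAD_FAST_LOAD_FAST b,a → push 26,-9. Stack: [26, -9]
BINARY_OP % → 26 % -9 = -1. Stack: [-1]
STORE_FAST v → v=-1. Stack: []
LOAD_CONST → push 12. Stack: [12]
LOAD_FAST v → push -1. Stack: [12, -1]
BINARY_OP // → 12 // -1 = -12. Stack: [-12]
LOAD_FAST b → push 26. Stack: [-12, 26]
BINARY_OP + → -12 + 26 = 14. Stack: [14]
STORE_FAST n → n=14. Stack: []
LOAD_FAST v → push -1. Stack: [-1]
RETURN_VALUE → return -1.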